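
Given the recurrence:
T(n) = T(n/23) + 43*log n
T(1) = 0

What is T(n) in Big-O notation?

Each of the log_23(n) levels adds O(log n). T(n) = O(log^2 n).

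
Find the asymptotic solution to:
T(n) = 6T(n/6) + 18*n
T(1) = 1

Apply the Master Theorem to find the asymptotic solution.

a=6, b=6, f(n)=18*n. log_6(6) = 1. Case 2: T(n) = O(n log n).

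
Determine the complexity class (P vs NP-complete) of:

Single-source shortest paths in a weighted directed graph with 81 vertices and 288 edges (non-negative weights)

This problem is in P: Dijkstra's algorithm runs in O((V+E) log V).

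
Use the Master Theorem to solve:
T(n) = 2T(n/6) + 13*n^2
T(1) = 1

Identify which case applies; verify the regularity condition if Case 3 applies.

a=2, b=6, f(n)=13*n^2.
log_6(2) = 0.3869 < 2.
f(n) = Omega(n^(0.3869+epsilon)) for some epsilon > 0, so Case 3 is the candidate.
Regularity: a*f(n/b) = 2*13*(n/6)^2 = (2/36)*13*n^2 <= c*f(n) with c = 2/36 < 1. Satisfied.
Case 3: T(n) = Theta(n^2).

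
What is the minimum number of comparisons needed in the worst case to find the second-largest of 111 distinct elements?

Lower bound: finding the max needs 111-1 comparisons. By the adversary weight-doubling argument, the max must personally win >= ceil(log_2(111)) = 7 comparisons; the 2nd-largest is among those 7 losers, needing 7-1 more comparisons. Total >= 111-1 + 7-1 = 116. A balanced knockout tournament achieves this.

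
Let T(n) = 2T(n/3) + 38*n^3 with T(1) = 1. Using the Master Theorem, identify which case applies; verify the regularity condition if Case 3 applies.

a=2, b=3, f(n)=38*n^3.
log_3(2) = 0.6309 < 3.
f(n) = Omega(n^(0.6309+epsilon)) for some epsilon > 0, so Case 3 is the candidate.
Regularity: a*f(n/b) = 2*38*(n/3)^3 = (2/27)*38*n^3 <= c*f(n) with c = 2/27 < 1. Satisfied.
Case 3: T(n) = Theta(n^3).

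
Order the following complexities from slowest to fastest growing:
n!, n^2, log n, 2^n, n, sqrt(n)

Ordered by growth rate: log n < sqrt(n) < n < n^2 < 2^n < n!.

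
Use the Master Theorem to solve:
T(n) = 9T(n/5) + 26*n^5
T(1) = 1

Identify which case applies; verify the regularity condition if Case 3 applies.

a=9, b=5, f(n)=26*n^5.
log_5(9) = 1.365 < 5.
f(n) = Omega(n^(1.365+epsilon)) for some epsilon > 0, so Case 3 is the candidate.
Regularity: a*f(n/b) = 9*26*(n/5)^5 = (9/3125)*26*n^5 <= c*f(n) with c = 9/3125 < 1. Satisfied.
Case 3: T(n) = Theta(n^5).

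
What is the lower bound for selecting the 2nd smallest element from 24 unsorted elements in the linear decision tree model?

Selecting the 2nd smallest of 24 elements requires Omega(n) comparisons. Every element must be compared at least once. The BFPRT algorithm achieves O(n), making this tight.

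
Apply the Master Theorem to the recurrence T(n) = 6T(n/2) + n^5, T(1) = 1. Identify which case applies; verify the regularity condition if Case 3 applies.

a=6, b=2, f(n)=n^5.
log_2(6) = 2.585 < 5.
f(n) = Omega(n^(2.585+epsilon)) for some epsilon > 0, so Case 3 is the candidate.
Regularity: a*f(n/b) = 6*1*(n/2)^5 = (6/32)*1*n^5 <= c*f(n) with c = 6/32 < 1. Satisfied.
Case 3: T(n) = Theta(n^5).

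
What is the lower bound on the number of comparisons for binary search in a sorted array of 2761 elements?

With 2761 possible positions, we need at least ceil(log_2(2761)) = 12 comparisons. Each comparison splits the remaining candidates by at most half.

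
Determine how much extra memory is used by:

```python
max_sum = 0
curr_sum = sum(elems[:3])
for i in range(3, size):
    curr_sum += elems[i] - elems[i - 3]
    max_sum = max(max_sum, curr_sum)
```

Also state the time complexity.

Space complexity: O(1).
Only a constant amount of auxiliary storage is used; nothing grows with n.
Time complexity: O(n).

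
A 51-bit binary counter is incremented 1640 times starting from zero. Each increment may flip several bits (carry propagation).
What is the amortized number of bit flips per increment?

Bit i flips on every 2^i-th increment, so over 1640 increments bit i flips floor(1640/2^i) times. Summing over i: total flips < 2 * 1640. Amortized: < 2 = O(1) per increment.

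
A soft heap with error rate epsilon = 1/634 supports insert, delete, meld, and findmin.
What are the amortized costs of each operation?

Soft heaps (Chazelle) allow up to an epsilon = 1/634 fraction of elements to have corrupted (raised) keys. Insert is O(log(1/epsilon)) = O(log 634) amortized -- the structure maintains heap-ordered binary trees of rank bounded by O(log(1/epsilon)). Meld concatenates root lists: O(1) amortized. Delete and findmin are O(1) amortized.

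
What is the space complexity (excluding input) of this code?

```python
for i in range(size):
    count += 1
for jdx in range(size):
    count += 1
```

Space complexity: O(1).
Only a constant amount of auxiliary storage is used; nothing grows with n.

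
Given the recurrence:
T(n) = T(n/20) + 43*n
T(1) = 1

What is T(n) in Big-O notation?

Geometric series: 43*n*(1 + 1/20 + 1/20^2 + ...) = O(n). T(n) = O(n).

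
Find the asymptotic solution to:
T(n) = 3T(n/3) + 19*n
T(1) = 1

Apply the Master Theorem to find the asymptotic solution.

a=3, b=3, f(n)=19*n. log_3(3) = 1. Case 2: T(n) = O(n log n).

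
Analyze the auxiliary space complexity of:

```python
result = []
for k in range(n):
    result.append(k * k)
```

Space complexity: O(n).
Auxiliary storage grows linearly with the input size n in the worst case.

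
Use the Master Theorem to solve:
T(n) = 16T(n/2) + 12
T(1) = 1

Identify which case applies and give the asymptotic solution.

a=16, b=2, f(n)=12.
log_2(16) = 4 > 0.
Since f(n) = O(n^0) is polynomially smaller than n^4, Case 1 applies.
T(n) = Theta(n^4).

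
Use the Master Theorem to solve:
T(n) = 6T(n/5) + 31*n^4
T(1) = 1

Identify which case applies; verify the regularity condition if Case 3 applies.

a=6, b=5, f(n)=31*n^4.
log_5(6) = 1.113 < 4.
f(n) = Omega(n^(1.113+epsilon)) for some epsilon > 0, so Case 3 is the candidate.
Regularity: a*f(n/b) = 6*31*(n/5)^4 = (6/625)*31*n^4 <= c*f(n) with c = 6/625 < 1. Satisfied.
Case 3: T(n) = Theta(n^4).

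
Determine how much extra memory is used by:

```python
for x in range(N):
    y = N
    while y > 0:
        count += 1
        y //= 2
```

Space complexity: O(1).
Only a constant amount of auxiliary storage is used; nothing grows with n.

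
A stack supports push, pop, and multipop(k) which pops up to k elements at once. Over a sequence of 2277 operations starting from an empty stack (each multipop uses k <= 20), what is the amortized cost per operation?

Each element is pushed exactly once and popped at most once (whether by pop or as part of a multipop). So the total number of individual pops over the whole sequence is at most the number of pushes, which is at most 2277. Total work <= 2 * 2277, hence O(1) amortized per operation.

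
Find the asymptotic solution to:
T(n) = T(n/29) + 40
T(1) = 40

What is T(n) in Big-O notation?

Each step divides n by 29 and adds 40. After log_29(n) steps, T(n) = O(log n).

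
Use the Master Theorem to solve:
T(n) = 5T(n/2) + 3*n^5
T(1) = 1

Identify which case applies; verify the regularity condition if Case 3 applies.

a=5, b=2, f(n)=3*n^5.
log_2(5) = 2.322 < 5.
f(n) = Omega(n^(2.322+epsilon)) for some epsilon > 0, so Case 3 is the candidate.
Regularity: a*f(n/b) = 5*3*(n/2)^5 = (5/32)*3*n^5 <= c*f(n) with c = 5/32 < 1. Satisfied.
Case 3: T(n) = Theta(n^5).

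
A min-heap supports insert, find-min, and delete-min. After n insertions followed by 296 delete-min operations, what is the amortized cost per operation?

Insert takes O(log n) worst case. Delete-min takes O(log n). Over a sequence of n inserts and 296 delete-mins, total cost is O((n + 296) log n). Amortized per operation: O(log n).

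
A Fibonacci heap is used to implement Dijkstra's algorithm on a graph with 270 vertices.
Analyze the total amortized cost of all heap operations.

Dijkstra performs 270 insert, 270 extract-min, and at most E decrease-key operations. With Fibonacci heap: insert O(1) amortized, extract-min O(log n) amortized, decrease-key O(1) amortized. Total with n = 270: O(n * 1 + n * log n + E * 1) = O(n log n + E).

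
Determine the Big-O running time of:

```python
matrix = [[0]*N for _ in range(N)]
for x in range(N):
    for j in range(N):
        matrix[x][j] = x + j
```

Time complexity: O(n^2).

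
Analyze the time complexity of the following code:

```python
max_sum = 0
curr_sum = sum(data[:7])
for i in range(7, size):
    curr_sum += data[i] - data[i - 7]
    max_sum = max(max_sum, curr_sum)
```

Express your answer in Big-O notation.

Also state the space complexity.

Time complexity: O(n).
Space complexity: O(1).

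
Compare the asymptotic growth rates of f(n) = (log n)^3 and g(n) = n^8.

g(n) = n^8 grows faster: any positive polynomial dominates any polylog.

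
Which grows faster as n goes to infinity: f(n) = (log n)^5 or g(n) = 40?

f(n) = (log n)^5 grows faster: any unbounded function dominates a constant.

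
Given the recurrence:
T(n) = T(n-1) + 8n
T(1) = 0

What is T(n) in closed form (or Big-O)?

Unrolling: T(n) = 0 + 8*(2 + 3 + ... + n) = 0 + 8*(n(n+1)/2 - 1) = O(n^2).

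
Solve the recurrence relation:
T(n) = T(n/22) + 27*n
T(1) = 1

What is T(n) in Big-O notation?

Geometric series: 27*n*(1 + 1/22 + 1/22^2 + ...) = O(n). T(n) = O(n).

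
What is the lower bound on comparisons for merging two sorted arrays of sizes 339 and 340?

Adversary argument: with sizes 339 and 340 (differing by at most 1), interleave the two arrays so that every consecutive pair in the output comes from different inputs. Then each of the 678 adjacent output pairs must be directly compared, or the algorithm cannot determine their relative order. So 678 comparisons are necessary; standard merge achieves this.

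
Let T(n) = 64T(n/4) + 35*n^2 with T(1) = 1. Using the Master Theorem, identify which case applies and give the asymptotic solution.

a=64, b=4, f(n)=35*n^2.
log_4(64) = 3 > 2.
Since f(n) = O(n^2) is polynomially smaller than n^3, Case 1 applies.
T(n) = Theta(n^3).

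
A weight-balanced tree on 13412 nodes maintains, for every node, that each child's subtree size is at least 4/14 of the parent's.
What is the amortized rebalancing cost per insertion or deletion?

With balance ratio 4/14, tree height is O(log_{14/4}(13412)) = O(log n). A rebalance at a node of size s costs O(s) but requires Omega(s) updates in that subtree to retrigger. Summed over the O(log n) ancestors of the touched leaf, amortized rebalancing is O(log n).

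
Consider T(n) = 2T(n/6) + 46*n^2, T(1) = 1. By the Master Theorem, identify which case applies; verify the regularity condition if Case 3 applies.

a=2, b=6, f(n)=46*n^2.
log_6(2) = 0.3869 < 2.
f(n) = Omega(n^(0.3869+epsilon)) for some epsilon > 0, so Case 3 is the candidate.
Regularity: a*f(n/b) = 2*46*(n/6)^2 = (2/36)*46*n^2 <= c*f(n) with c = 2/36 < 1. Satisfied.
Case 3: T(n) = Theta(n^2).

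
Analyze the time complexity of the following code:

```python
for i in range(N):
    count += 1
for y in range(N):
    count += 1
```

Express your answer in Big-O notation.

Time complexity: O(n).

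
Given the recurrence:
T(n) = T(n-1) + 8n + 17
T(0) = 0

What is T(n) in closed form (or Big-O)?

Dominant term in sum is 8*sum(i, i=1..n) = 8*n*(n+1)/2 = O(n^2).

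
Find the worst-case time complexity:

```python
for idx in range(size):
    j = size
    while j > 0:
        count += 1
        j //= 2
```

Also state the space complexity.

Time complexity: O(n log n).
Space complexity: O(1).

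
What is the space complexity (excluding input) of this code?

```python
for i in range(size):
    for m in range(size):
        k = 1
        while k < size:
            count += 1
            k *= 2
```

Space complexity: O(1).
Only a constant amount of auxiliary storage is used; nothing grows with n.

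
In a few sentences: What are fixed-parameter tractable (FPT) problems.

A problem parameterized by k is FPT if it can be solved in time f(k) * n^O(1), where f is any computable function of k alone. Vertex Cover parameterized by solution size k is FPT: O(2^k * n). The W-hierarchy (W[1], W[2], ...) classifies parameterized problems by hardness; Clique parameterized by clique size is W[1]-complete.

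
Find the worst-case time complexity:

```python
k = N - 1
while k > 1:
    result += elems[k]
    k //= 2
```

Time complexity: O(log n).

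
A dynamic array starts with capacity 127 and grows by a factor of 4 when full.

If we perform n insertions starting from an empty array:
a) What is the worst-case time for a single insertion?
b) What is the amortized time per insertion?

(a) Worst-case single insertion: O(n) -- when the array is full at capacity c, the resize copies all c elements, and c can be Theta(n).
(b) Resizes happen at sizes 127, 508, 2032, ... Total copy cost for n insertions: 127 + 508 + ... = O(n) (geometric series with ratio 1/4). Amortized cost per insertion: O(n)/n = O(1).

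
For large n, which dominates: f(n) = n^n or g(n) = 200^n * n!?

g(n) = 200^n * n! grows faster: by Stirling n! ~ sqrt(2 pi n)(n/e)^n, so 200^n n! / n^n ~ (200/e)^n sqrt(2 pi n) -> infinity since 200/e > 1.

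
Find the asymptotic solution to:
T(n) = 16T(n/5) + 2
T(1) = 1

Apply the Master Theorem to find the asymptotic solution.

a=16, b=5, f(n)=2. log_5(16) = 1.723. Case 1 of Master Theorem: T(n) = O(n^1.723).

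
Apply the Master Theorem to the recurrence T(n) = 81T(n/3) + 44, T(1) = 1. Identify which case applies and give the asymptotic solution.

a=81, b=3, f(n)=44.
log_3(81) = 4 > 0.
Since f(n) = O(n^0) is polynomially smaller than n^4, Case 1 applies.
T(n) = Theta(n^4).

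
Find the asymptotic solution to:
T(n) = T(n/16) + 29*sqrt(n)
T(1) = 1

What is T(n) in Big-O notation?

Each level contributes sqrt(n/16^k). Geometric series with ratio 1/sqrt(16) < 1 sums to O(sqrt(n)).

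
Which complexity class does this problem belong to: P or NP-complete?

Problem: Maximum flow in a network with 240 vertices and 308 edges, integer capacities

This problem is in P: Edmonds-Karp / push-relabel run in polynomial time.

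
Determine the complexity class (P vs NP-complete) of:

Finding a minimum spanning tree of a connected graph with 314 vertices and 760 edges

This problem is in P: Kruskal's / Prim's algorithms run in polynomial time.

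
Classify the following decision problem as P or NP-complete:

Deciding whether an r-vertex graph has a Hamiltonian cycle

This problem is NP-complete: one of Karp's 21 NP-complete problems.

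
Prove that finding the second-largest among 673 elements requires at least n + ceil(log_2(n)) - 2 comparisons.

Lower bound (adversary): identifying the maximum requires 673-1 comparisons (each eliminates one candidate). Assign weight 1 to each element; on each comparison the adversary lets the heavier side win and gives it the loser's weight. The max ends with weight 673, but each comparison it wins at most doubles its weight, so the max must win >= ceil(log_2(673)) = 10 comparisons. The second-largest is one of those 10 direct losers to the max, and identifying which one is largest needs >= 10-1 further comparisons. Total >= 673-1 + 10-1 = 681.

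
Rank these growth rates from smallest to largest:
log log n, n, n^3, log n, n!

Ordered by growth rate: log log n < log n < n < n^3 < n!.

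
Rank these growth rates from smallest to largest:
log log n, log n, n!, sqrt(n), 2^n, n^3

Ordered by growth rate: log log n < log n < sqrt(n) < n^3 < 2^n < n!.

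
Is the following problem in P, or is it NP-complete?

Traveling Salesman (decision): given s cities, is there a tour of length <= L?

This problem is NP-complete: reduces from Hamiltonian Cycle.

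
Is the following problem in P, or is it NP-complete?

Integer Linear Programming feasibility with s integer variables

This problem is NP-complete: ILP feasibility is NP-complete (LP relaxation is in P).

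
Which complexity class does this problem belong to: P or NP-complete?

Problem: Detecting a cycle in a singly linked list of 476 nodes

This problem is in P: Floyd's tortoise-and-hare runs in O(n) time, O(1) space.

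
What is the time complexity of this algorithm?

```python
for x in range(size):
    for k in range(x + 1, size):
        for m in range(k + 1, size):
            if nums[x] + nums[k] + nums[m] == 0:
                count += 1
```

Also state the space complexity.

Time complexity: O(n^3).
Space complexity: O(1).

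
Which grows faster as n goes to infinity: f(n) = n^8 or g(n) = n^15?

g(n) = n^15 grows faster: n^15/n^8 = n^7 -> infinity.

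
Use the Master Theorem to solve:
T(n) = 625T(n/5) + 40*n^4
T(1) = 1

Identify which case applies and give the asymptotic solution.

a=625, b=5, f(n)=40*n^4.
log_5(625) = 4, so n^(log_b(a)) = n^4.
f(n) = Theta(n^4), so Case 2 applies.
T(n) = Theta(n^4 log n).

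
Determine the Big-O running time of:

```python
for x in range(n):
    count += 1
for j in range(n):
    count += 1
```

Time complexity: O(n).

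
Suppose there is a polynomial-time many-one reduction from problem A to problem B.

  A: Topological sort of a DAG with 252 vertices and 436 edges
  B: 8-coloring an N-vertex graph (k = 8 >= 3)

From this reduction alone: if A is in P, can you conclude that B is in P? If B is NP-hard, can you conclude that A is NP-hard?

A poly-time reduction A <=_p B transfers tractability DOWN (B easy => A easy) and hardness UP (A hard => B hard), not the reverse.
From A in P, the reduction alone does NOT give B in P: any problem in P trivially reduces to SAT, yet SAT is not known to be in P.
From B NP-hard, the reduction alone does NOT give A NP-hard: again, easy problems reduce to hard ones.
(Here in fact A is P and B is NP-complete.)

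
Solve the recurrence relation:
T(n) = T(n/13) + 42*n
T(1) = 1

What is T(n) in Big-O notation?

Geometric series: 42*n*(1 + 1/13 + 1/13^2 + ...) = O(n). T(n) = O(n).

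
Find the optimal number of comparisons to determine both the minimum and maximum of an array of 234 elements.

Naive approach: 466 comparisons (233 for max + 233 for min).
Optimal: Compare elements in pairs first (floor(n/2) = 117 comparisons), then find max among winners and min among losers (116 comparisons each).
Total: ceil(3n/2) - 2 = 349 comparisons. An adversary argument shows this is also a lower bound.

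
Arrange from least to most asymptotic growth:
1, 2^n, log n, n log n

Ordered by growth rate: 1 < log n < n log n < 2^n.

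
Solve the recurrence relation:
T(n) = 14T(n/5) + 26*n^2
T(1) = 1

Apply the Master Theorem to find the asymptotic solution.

a=14, b=5, f(n)=26*n^2. log_5(14) = 1.64 < 2. Case 3: T(n) = O(n^2).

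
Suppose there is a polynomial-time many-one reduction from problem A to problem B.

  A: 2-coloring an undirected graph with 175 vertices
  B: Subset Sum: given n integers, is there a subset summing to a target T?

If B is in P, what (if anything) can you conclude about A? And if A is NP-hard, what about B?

A poly-time reduction A <=_p B means any A-instance can be transformed to a B-instance in poly time.
If B is in P: compose the reduction with B's poly-time algorithm to solve A in poly time, so A is in P.
If A is NP-hard: every NP problem reduces to A, which reduces to B; composing reductions, every NP problem reduces to B, so B is NP-hard.
(Here in fact A is P and B is NP-complete.)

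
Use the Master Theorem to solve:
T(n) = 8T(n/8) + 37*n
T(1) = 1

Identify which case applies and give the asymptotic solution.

a=8, b=8, f(n)=37*n.
log_8(8) = 1, so n^(log_b(a)) = n.
f(n) = Theta(n), so Case 2 applies.
T(n) = Theta(n log n).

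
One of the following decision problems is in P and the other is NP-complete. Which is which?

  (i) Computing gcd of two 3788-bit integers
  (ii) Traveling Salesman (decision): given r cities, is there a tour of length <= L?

(i) is P: the Euclidean algorithm runs in polynomial time in the bit-length.
(ii) is NP-complete: reduces from Hamiltonian Cycle.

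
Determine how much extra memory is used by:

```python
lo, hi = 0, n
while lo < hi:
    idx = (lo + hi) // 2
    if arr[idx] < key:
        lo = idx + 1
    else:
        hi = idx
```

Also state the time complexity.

Space complexity: O(1).
Only a constant amount of auxiliary storage is used; nothing grows with n.
Time complexity: O(log n).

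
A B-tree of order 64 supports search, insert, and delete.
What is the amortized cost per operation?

B-tree of order 64 has height O(log_64 n). Each operation traverses the tree height. Splits during insert and merges during delete are O(1) each and occur at most once per level. Total cost per operation: O(log_64 n).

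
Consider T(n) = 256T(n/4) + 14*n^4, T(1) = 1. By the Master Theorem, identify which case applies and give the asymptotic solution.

a=256, b=4, f(n)=14*n^4.
log_4(256) = 4, so n^(log_b(a)) = n^4.
f(n) = Theta(n^4), so Case 2 applies.
T(n) = Theta(n^4 log n).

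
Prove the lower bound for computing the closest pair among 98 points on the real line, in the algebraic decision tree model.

Reduction from element distinctness: given 98 reals, the closest-pair distance is 0 iff two are equal. Element distinctness has an Omega(n log n) lower bound in the algebraic decision tree model (Ben-Or). Therefore closest pair on a line also requires Omega(n log n). Sorting then a linear scan achieves this.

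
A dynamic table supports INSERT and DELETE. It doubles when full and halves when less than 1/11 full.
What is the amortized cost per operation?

Using potential function Phi = |2*num_items - table_size| when load > 1/2, and Phi = table_size/2 - num_items otherwise. The gap of 1/11 vs 1/2 for shrinking prevents thrashing. Both insert and delete have O(1) amortized cost.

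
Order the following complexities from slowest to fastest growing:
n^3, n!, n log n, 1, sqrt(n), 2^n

Ordered by growth rate: 1 < sqrt(n) < n log n < n^3 < 2^n < n!.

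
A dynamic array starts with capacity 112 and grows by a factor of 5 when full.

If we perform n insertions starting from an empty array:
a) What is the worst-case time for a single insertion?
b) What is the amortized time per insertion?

(a) Worst-case single insertion: O(n) -- when the array is full at capacity c, the resize copies all c elements, and c can be Theta(n).
(b) Resizes happen at sizes 112, 560, 2800, ... Total copy cost for n insertions: 112 + 560 + ... = O(n) (geometric series with ratio 1/5). Amortized cost per insertion: O(n)/n = O(1).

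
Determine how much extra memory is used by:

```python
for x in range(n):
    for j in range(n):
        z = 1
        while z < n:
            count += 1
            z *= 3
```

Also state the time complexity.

Space complexity: O(1).
Only a constant amount of auxiliary storage is used; nothing grows with n.
Time complexity: O(n^2 log n).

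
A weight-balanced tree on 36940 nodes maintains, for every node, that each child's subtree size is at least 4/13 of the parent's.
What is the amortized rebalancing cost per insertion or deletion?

With balance ratio 4/13, tree height is O(log_{13/4}(36940)) = O(log n). A rebalance at a node of size s costs O(s) but requires Omega(s) updates in that subtree to retrigger. Summed over the O(log n) ancestors of the touched leaf, amortized rebalancing is O(log n).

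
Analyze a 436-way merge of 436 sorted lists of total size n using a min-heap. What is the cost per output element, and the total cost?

Maintain a min-heap of size 436 holding the current head of each list. Each output step does one extract-min (O(log 436)) and one insert of that list's next element (O(log 436)). Each of the n elements passes through the heap exactly once, so the total cost is O(n log 436), i.e. O(log 436) per output element.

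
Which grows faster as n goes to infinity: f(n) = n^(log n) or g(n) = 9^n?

g(n) = 9^n grows faster: take logs: log(n^(log n)) = (log n)^2, log(9^n) = n log 9; n dominates (log n)^2.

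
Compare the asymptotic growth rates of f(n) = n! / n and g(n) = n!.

g(n) = n! grows faster: the ratio n!/(n!/n) = n -> infinity.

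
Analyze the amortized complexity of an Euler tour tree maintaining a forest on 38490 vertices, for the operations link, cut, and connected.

An Euler tour tree stores each tree's Euler tour as a balanced BST keyed by tour position. On 38490 vertices: link concatenates two tours via O(1) splits/joins of size <= 2*38490 (O(log n)); cut splits the tour at the two occurrences of the edge (O(log n)); connected compares BST roots (O(log n) to find the root). All O(log n) amortized.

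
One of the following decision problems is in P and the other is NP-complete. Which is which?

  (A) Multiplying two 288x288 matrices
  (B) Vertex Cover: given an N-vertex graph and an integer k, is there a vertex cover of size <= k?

(A) is P: the schoolbook algorithm runs in O(n^3).
(B) is NP-complete: one of Karp's 21 NP-complete problems (with k part of the input; for any fixed constant k it is in P).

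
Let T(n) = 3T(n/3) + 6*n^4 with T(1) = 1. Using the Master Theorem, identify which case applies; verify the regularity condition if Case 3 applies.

a=3, b=3, f(n)=6*n^4.
log_3(3) = 1 < 4.
f(n) = Omega(n^(1+epsilon)) for some epsilon > 0, so Case 3 is the candidate.
Regularity: a*f(n/b) = 3*6*(n/3)^4 = (3/81)*6*n^4 <= c*f(n) with c = 3/81 < 1. Satisfied.
Case 3: T(n) = Theta(n^4).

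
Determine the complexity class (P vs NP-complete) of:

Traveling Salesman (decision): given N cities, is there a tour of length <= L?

This problem is NP-complete: reduces from Hamiltonian Cycle.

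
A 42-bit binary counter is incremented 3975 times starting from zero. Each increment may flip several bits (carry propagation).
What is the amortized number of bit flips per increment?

Bit i flips on every 2^i-th increment, so over 3975 increments bit i flips floor(3975/2^i) times. Summing over i: total flips < 2 * 3975. Amortized: < 2 = O(1) per increment.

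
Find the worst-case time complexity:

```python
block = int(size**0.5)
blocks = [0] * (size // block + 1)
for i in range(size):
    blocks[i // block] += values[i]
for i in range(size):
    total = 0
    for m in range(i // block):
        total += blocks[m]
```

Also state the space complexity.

Time complexity: O(n * sqrt(n)).
Space complexity: O(sqrt(n)).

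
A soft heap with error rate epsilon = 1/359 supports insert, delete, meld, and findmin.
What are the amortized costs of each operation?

Soft heaps (Chazelle) allow up to an epsilon = 1/359 fraction of elements to have corrupted (raised) keys. Insert is O(log(1/epsilon)) = O(log 359) amortized -- the structure maintains heap-ordered binary trees of rank bounded by O(log(1/epsilon)). Meld concatenates root lists: O(1) amortized. Delete and findmin are O(1) amortized.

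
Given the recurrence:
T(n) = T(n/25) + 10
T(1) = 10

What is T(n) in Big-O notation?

Each step divides n by 25 and adds 10. After log_25(n) steps, T(n) = O(log n).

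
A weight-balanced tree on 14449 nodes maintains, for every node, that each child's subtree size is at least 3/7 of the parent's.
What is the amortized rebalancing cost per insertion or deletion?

With balance ratio 3/7, tree height is O(log_{7/3}(14449)) = O(log n). A rebalance at a node of size s costs O(s) but requires Omega(s) updates in that subtree to retrigger. Summed over the O(log n) ancestors of the touched leaf, amortized rebalancing is O(log n).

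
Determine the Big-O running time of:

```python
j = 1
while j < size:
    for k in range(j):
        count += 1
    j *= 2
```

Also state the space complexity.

Time complexity: O(n).
Space complexity: O(1).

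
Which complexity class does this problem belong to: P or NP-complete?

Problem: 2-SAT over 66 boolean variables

This problem is in P: 2-SAT is solvable in linear time via implication-graph SCCs.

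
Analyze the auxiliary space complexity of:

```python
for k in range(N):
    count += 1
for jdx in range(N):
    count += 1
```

Space complexity: O(1).
Only a constant amount of auxiliary storage is used; nothing grows with n.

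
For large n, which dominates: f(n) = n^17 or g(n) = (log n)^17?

f(n) = n^17 grows faster: any positive polynomial dominates any polylog.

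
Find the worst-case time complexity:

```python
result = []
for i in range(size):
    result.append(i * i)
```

Time complexity: O(n).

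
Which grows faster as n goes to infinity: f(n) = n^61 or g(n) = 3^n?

g(n) = 3^n grows faster: any exponential with base > 1 dominates every polynomial.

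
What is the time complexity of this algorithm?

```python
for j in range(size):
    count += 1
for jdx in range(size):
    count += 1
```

Time complexity: O(n).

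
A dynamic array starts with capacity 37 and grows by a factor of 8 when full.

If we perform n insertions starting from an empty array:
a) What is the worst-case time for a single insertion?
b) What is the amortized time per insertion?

(a) Worst-case single insertion: O(n) -- when the array is full at capacity c, the resize copies all c elements, and c can be Theta(n).
(b) Resizes happen at sizes 37, 296, 2368, ... Total copy cost for n insertions: 37 + 296 + ... = O(n) (geometric series with ratio 1/8). Amortized cost per insertion: O(n)/n = O(1).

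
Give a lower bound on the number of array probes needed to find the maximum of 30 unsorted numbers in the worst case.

Adversary: any unprobed cell could hold a value larger than everything seen so far. If fewer than 30 cells are probed, the adversary places the max in an unprobed cell. So all 30 cells must be examined; together with 30-1 comparisons this is tight.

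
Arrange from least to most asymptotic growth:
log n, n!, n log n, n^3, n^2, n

Ordered by growth rate: log n < n < n log n < n^2 < n^3 < n!.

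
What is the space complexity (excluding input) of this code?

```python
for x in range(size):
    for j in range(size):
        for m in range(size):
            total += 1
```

Space complexity: O(1).
Only a constant amount of auxiliary storage is used; nothing grows with n.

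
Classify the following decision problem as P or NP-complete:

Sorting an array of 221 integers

This problem is in P: merge sort runs in O(n log n).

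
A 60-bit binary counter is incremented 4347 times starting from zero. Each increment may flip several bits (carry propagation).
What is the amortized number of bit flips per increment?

Bit i flips on every 2^i-th increment, so over 4347 increments bit i flips floor(4347/2^i) times. Summing over i: total flips < 2 * 4347. Amortized: < 2 = O(1) per increment.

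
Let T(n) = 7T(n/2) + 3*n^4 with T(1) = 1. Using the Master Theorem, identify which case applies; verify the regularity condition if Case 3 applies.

a=7, b=2, f(n)=3*n^4.
log_2(7) = 2.807 < 4.
f(n) = Omega(n^(2.807+epsilon)) for some epsilon > 0, so Case 3 is the candidate.
Regularity: a*f(n/b) = 7*3*(n/2)^4 = (7/16)*3*n^4 <= c*f(n) with c = 7/16 < 1. Satisfied.
Case 3: T(n) = Theta(n^4).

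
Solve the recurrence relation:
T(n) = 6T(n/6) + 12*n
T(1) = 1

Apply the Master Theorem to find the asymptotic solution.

a=6, b=6, f(n)=12*n. log_6(6) = 1. Case 2: T(n) = O(n log n).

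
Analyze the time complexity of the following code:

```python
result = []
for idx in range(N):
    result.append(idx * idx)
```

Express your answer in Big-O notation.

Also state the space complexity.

Time complexity: O(n).
Space complexity: O(n).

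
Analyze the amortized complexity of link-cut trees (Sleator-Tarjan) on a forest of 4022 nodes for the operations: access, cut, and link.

Link-cut trees represent the forest using splay trees over preferred paths. With potential Phi = sum over nodes of log(size of virtual subtree), each access on 4022 nodes is O(log 4022) = O(log n) amortized by the splay-tree access lemma. Cut and link are O(1) plus one access.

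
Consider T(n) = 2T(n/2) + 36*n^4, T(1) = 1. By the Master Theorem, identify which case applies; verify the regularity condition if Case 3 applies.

a=2, b=2, f(n)=36*n^4.
log_2(2) = 1 < 4.
f(n) = Omega(n^(1+epsilon)) for some epsilon > 0, so Case 3 is the candidate.
Regularity: a*f(n/b) = 2*36*(n/2)^4 = (2/16)*36*n^4 <= c*f(n) with c = 2/16 < 1. Satisfied.
Case 3: T(n) = Theta(n^4).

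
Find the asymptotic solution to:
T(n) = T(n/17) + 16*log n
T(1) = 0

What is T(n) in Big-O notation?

Each of the log_17(n) levels adds O(log n). T(n) = O(log^2 n).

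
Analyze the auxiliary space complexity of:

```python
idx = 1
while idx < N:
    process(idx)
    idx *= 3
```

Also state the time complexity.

Space complexity: O(1).
Only a constant amount of auxiliary storage is used; nothing grows with n.
Time complexity: O(log n).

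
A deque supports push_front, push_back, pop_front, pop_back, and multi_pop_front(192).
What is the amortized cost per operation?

Assign 2 credits to each push operation. A pop uses 1 saved credit. multi_pop_front(192) uses up to 192 saved credits from previous pushes. Credits never go negative. Amortized cost is O(1).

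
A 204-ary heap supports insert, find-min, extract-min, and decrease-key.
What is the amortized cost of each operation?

The 204-ary heap has height O(log_204 n). Insert sifts up: O(log_204 n). Find-min reads the root: O(1). Extract-min sifts down comparing 204 children per level: O(204 * log_204 n). Decrease-key sifts up: O(log_204 n).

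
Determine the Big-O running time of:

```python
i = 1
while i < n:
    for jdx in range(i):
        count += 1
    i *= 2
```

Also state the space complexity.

Time complexity: O(n).
Space complexity: O(1).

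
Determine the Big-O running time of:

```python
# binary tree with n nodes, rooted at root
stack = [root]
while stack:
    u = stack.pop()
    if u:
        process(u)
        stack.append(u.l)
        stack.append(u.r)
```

Time complexity: O(n).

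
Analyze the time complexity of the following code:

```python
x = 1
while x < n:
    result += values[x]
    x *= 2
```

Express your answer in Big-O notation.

Time complexity: O(log n).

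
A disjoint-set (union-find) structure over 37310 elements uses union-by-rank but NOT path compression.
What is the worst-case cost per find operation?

Union-by-rank alone keeps every tree's height <= log_2(37310) ~= 15.2. Each find traverses from a node to its root, costing O(height) = O(log n). Without path compression this bound is tight.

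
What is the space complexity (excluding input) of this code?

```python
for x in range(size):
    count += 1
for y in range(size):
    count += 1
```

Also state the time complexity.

Space complexity: O(1).
Only a constant amount of auxiliary storage is used; nothing grows with n.
Time complexity: O(n).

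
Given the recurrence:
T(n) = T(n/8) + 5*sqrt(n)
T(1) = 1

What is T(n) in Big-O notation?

Each level contributes sqrt(n/8^k). Geometric series with ratio 1/sqrt(8) < 1 sums to O(sqrt(n)).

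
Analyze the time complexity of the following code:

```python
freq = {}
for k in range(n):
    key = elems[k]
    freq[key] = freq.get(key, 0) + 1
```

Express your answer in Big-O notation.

Time complexity: O(n).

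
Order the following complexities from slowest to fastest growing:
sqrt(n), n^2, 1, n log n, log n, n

Ordered by growth rate: 1 < log n < sqrt(n) < n < n log n < n^2.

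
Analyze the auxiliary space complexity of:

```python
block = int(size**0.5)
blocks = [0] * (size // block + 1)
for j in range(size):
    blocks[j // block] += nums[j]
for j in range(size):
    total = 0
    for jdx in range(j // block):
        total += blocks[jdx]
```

Space complexity: O(sqrt(n)).
Storage scales with sqrt(n).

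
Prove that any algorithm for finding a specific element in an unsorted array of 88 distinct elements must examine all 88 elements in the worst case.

Adversary argument: if the algorithm examines fewer than 88 elements, the adversary places the target in an unexamined position. The algorithm cannot distinguish 'not present' from 'in unexamined position'.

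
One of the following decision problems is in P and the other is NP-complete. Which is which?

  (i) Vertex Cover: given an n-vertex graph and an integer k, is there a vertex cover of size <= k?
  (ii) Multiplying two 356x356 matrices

(i) is NP-complete: one of Karp's 21 NP-complete problems (with k part of the input; for any fixed constant k it is in P).
(ii) is P: the schoolbook algorithm runs in O(n^3).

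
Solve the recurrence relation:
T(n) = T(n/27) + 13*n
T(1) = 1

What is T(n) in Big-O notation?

Geometric series: 13*n*(1 + 1/27 + 1/27^2 + ...) = O(n). T(n) = O(n).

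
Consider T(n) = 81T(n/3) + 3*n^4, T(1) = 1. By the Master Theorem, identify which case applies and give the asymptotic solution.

a=81, b=3, f(n)=3*n^4.
log_3(81) = 4, so n^(log_b(a)) = n^4.
f(n) = Theta(n^4), so Case 2 applies.
T(n) = Theta(n^4 log n).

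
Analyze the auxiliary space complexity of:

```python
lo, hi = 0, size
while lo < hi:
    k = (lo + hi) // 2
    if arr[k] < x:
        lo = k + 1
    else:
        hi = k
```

Space complexity: O(1).
Only a constant amount of auxiliary storage is used; nothing grows with n.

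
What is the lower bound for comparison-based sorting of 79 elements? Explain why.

A comparison-based sorting algorithm corresponds to a decision tree. With 79! possible permutations, the tree has 79! leaves. The height is at least log_2(79!) = Omega(n log n) by Stirling's approximation.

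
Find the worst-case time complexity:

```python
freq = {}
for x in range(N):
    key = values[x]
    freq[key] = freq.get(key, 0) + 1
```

Time complexity: O(n).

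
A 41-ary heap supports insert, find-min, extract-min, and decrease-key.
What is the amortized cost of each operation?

The 41-ary heap has height O(log_41 n). Insert sifts up: O(log_41 n). Find-min reads the root: O(1). Extract-min sifts down comparing 41 children per level: O(41 * log_41 n). Decrease-key sifts up: O(log_41 n).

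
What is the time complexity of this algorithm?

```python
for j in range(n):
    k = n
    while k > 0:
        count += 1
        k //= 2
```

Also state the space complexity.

Time complexity: O(n log n).
Space complexity: O(1).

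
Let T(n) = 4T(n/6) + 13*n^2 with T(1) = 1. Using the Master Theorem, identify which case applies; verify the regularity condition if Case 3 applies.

a=4, b=6, f(n)=13*n^2.
log_6(4) = 0.7737 < 2.
f(n) = Omega(n^(0.7737+epsilon)) for some epsilon > 0, so Case 3 is the candidate.
Regularity: a*f(n/b) = 4*13*(n/6)^2 = (4/36)*13*n^2 <= c*f(n) with c = 4/36 < 1. Satisfied.
Case 3: T(n) = Theta(n^2).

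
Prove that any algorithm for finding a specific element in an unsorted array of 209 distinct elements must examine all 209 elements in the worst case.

Adversary argument: if the algorithm examines fewer than 209 elements, the adversary places the target in an unexamined position. The algorithm cannot distinguish 'not present' from 'in unexamined position'.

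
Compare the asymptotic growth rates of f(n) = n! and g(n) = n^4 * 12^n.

f(n) = n! grows faster: by Stirling n! ~ (n/e)^n sqrt(2*pi*n); (n/e)^n eventually dominates n^4 * 12^n.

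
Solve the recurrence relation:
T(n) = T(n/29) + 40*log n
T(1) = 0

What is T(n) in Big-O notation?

Each of the log_29(n) levels adds O(log n). T(n) = O(log^2 n).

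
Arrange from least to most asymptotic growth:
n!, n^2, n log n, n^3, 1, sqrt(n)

Ordered by growth rate: 1 < sqrt(n) < n log n < n^2 < n^3 < n!.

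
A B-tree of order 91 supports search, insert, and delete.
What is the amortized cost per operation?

B-tree of order 91 has height O(log_91 n). Each operation traverses the tree height. Splits during insert and merges during delete are O(1) each and occur at most once per level. Total cost per operation: O(log_91 n).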